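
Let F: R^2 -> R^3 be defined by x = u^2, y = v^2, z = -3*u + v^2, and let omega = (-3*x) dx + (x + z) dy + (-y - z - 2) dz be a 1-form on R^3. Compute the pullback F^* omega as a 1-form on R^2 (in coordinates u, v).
F^* omega = (-6*u^3 - 9*u + 6*v^2 + 6) du + (2*v*(u^2 - v^2 - 2)) dv

Using F^*(f dg) = (f ∘ F) d(g ∘ F), substitute each coordinate x_i by F_i(u, v) in f_i, and replace dx_i by d F_i = (∂F_i/∂u) du + (∂F_i/∂v) dv.
  For the x component: f_1(F) = -3*u^2; d F_1 = (2*u) du + (0) dv
  For the y component: f_2(F) = u^2 - 3*u + v^2; d F_2 = (0) du + (2*v) dv
  For the z component: f_3(F) = 3*u - 2*v^2 - 2; d F_3 = (-3) du + (2*v) dv
Combining and collecting du, dv coefficients:
  coeff of du: -6*u^3 - 9*u + 6*v^2 + 6
  coeff of dv: 2*v*(u^2 - v^2 - 2)
F^* omega = (-6*u^3 - 9*u + 6*v^2 + 6) du + (2*v*(u^2 - v^2 - 2)) dv.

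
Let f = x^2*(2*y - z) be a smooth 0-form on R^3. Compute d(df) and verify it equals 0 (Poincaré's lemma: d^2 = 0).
d(df) = 0

Step 1: df = sum_i (∂f/∂x_i) dx_i = (2*x*(2*y - z)) dx + (2*x^2) dy + (-x^2) dz.
Step 2: Apply d again. Using the 1-form formula, the coefficient of dx ∧ dy in d(df) is ∂^2 f/∂x ∂y - ∂^2 f/∂y ∂x = (4*x) - (4*x) = 0 (equality of mixed partials for smooth f).
Similarly for dx ∧ dz and dy ∧ dz — all coefficients vanish. So d(df) = 0.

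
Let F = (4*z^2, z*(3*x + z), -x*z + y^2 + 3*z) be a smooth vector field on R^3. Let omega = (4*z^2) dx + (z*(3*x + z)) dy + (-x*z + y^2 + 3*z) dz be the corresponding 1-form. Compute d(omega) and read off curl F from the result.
d(omega) = (-3*x + 2*y - 2*z) dy ∧ dz + (9*z) dz ∧ dx + (3*z) dx ∧ dy; curl F = (-3*x + 2*y - 2*z, 9*z, 3*z)

d omega = sum_{i<j} (∂f_j/∂x_i - ∂f_i/∂x_j) dx_i ∧ dx_j. Under the identification (dy ∧ dz, dz ∧ dx, dx ∧ dy) ↔ (e_x, e_y, e_z), the coefficients are exactly the components of curl F. Compute:
  ∂R/∂y - ∂Q/∂z = (2*y) - (3*x + 2*z) = -3*x + 2*y - 2*z
  ∂P/∂z - ∂R/∂x = (8*z) - (-z) = 9*z
  ∂Q/∂x - ∂P/∂y = (3*z) - (0) = 3*z.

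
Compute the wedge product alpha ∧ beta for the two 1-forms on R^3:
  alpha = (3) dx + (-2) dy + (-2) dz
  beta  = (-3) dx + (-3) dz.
alpha ∧ beta = (-15) dx ∧ dz + (-6) dx ∧ dy + (6) dy ∧ dz

Distribute the wedge, using dx_i ∧ dx_j = -dx_j ∧ dx_i and dx_i ∧ dx_i = 0. For each pair (i, j) with i < j, the coefficient of dx_i ∧ dx_j in alpha ∧ beta is (alpha_i * beta_j - alpha_j * beta_i). Collecting: alpha ∧ beta = (-15) dx ∧ dz + (-6) dx ∧ dy + (6) dy ∧ dz.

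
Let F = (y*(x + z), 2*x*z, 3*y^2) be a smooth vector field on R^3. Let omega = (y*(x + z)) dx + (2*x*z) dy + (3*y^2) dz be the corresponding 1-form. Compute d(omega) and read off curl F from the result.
d(omega) = (-2*x + 6*y) dy ∧ dz + (y) dz ∧ dx + (-x + z) dx ∧ dy; curl F = (-2*x + 6*y, y, -x + z)

d omega = sum_{i<j} (∂f_j/∂x_i - ∂f_i/∂x_j) dx_i ∧ dx_j. Under the identification (dy ∧ dz, dz ∧ dx, dx ∧ dy) ↔ (e_x, e_y, e_z), the coefficients are exactly the components of curl F. Compute:
  ∂R/∂y - ∂Q/∂z = (6*y) - (2*x) = -2*x + 6*y
  ∂P/∂z - ∂R/∂x = (y) - (0) = y
  ∂Q/∂x - ∂P/∂y = (2*z) - (x + z) = -x + z.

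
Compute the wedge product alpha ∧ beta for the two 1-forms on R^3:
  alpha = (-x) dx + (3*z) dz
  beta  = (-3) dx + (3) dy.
alpha ∧ beta = (-3*x) dx ∧ dy + (9*z) dx ∧ dz + (-9*z) dy ∧ dz

Distribute the wedge, using dx_i ∧ dx_j = -dx_j ∧ dx_i and dx_i ∧ dx_i = 0. For each pair (i, j) with i < j, the coefficient of dx_i ∧ dx_j in alpha ∧ beta is (alpha_i * beta_j - alpha_j * beta_i). Collecting: alpha ∧ beta = (-3*x) dx ∧ dy + (9*z) dx ∧ dz + (-9*z) dy ∧ dz.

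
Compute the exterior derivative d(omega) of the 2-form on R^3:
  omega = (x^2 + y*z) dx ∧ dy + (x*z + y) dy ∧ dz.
d(omega) = (y + z) dx ∧ dy ∧ dz

For a 2-form omega = sum_{i<j} g_{ij} dx_i ∧ dx_j, the exterior derivative is
  d(omega) = sum_{i<j} d(g_{ij}) ∧ dx_i ∧ dx_j = sum_{i<j, k} (∂g_{ij}/∂x_k) dx_k ∧ dx_i ∧ dx_j.
Expand each term, using dx_k ∧ dx_i ∧ dx_j = sgn(permutation) dx_{(a)} ∧ dx_{(b)} ∧ dx_{(c)} with (a < b < c) sorted:
  d(x^2 + y*z) includes (∂/∂z)(x^2 + y*z) dz = (y) dz, which multiplied by dx ∧ dy gives (y) dx ∧ dy ∧ dz
  d(x*z + y) includes (∂/∂x)(x*z + y) dx = (z) dx, which multiplied by dy ∧ dz gives (z) dx ∧ dy ∧ dz
Collecting like 3-forms: d(omega) = (y + z) dx ∧ dy ∧ dz.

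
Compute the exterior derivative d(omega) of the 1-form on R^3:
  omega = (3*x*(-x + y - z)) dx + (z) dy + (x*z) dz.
d(omega) = (-3*x) dx ∧ dy + (3*x + z) dx ∧ dz + (-1) dy ∧ dz

For a 1-form omega = sum_i f_i dx_i, the exterior derivative is
  d(omega) = sum_{i < j} (∂f_j/∂x_i - ∂f_i/∂x_j) dx_i ∧ dx_j.
  coefficient of dx ∧ dy: ∂f_2/∂x - ∂f_1/∂y = ∂(z)/∂x - ∂(3*x*(-x + y - z))/∂y = -3*x
  coefficient of dx ∧ dz: ∂f_3/∂x - ∂f_1/∂z = ∂(x*z)/∂x - ∂(3*x*(-x + y - z))/∂z = 3*x + z
  coefficient of dy ∧ dz: ∂f_3/∂y - ∂f_2/∂z = ∂(x*z)/∂y - ∂(z)/∂z = -1
Assembling: d(omega) = (-3*x) dx ∧ dy + (3*x + z) dx ∧ dz + (-1) dy ∧ dz.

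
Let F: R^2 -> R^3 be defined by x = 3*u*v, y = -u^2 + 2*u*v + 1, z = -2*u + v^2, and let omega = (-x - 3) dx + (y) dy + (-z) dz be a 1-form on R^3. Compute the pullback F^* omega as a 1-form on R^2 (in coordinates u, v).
F^* omega = (2*u^3 - 6*u^2*v - 5*u*v^2 - 6*u + 2*v^2 - 7*v) du + (-2*u^3 - 5*u^2*v + 4*u*v - 7*u - 2*v^3) dv

Using F^*(f dg) = (f ∘ F) d(g ∘ F), substitute each coordinate x_i by F_i(u, v) in f_i, and replace dx_i by d F_i = (∂F_i/∂u) du + (∂F_i/∂v) dv.
  For the x component: f_1(F) = -3*u*v - 3; d F_1 = (3*v) du + (3*u) dv
  For the y component: f_2(F) = -u^2 + 2*u*v + 1; d F_2 = (-2*u + 2*v) du + (2*u) dv
  For the z component: f_3(F) = 2*u - v^2; d F_3 = (-2) du + (2*v) dv
Combining and collecting du, dv coefficients:
  coeff of du: 2*u^3 - 6*u^2*v - 5*u*v^2 - 6*u + 2*v^2 - 7*v
  coeff of dv: -2*u^3 - 5*u^2*v + 4*u*v - 7*u - 2*v^3
F^* omega = (2*u^3 - 6*u^2*v - 5*u*v^2 - 6*u + 2*v^2 - 7*v) du + (-2*u^3 - 5*u^2*v + 4*u*v - 7*u - 2*v^3) dv.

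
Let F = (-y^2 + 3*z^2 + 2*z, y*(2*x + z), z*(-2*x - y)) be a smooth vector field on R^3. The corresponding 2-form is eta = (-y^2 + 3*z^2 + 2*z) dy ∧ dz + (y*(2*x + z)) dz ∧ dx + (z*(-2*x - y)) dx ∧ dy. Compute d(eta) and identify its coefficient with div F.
d(eta) = (-y + z) dx ∧ dy ∧ dz; div F = -y + z

For a 2-form in R^3 of the form above, applying d gives a 3-form with coefficient ∂P/∂x + ∂Q/∂y + ∂R/∂z:
  ∂P/∂x = 0
  ∂Q/∂y = 2*x + z
  ∂R/∂z = -2*x - y
Sum = -y + z, which is exactly div F.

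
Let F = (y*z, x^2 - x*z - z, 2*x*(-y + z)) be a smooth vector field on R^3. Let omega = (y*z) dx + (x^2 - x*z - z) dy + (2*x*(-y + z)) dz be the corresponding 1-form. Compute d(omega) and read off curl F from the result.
d(omega) = (1 - x) dy ∧ dz + (3*y - 2*z) dz ∧ dx + (2*x - 2*z) dx ∧ dy; curl F = (1 - x, 3*y - 2*z, 2*x - 2*z)

d omega = sum_{i<j} (∂f_j/∂x_i - ∂f_i/∂x_j) dx_i ∧ dx_j. Under the identification (dy ∧ dz, dz ∧ dx, dx ∧ dy) ↔ (e_x, e_y, e_z), the coefficients are exactly the components of curl F. Compute:
  ∂R/∂y - ∂Q/∂z = (-2*x) - (-x - 1) = 1 - x
  ∂P/∂z - ∂R/∂x = (y) - (-2*y + 2*z) = 3*y - 2*z
  ∂Q/∂x - ∂P/∂y = (2*x - z) - (z) = 2*x - 2*z.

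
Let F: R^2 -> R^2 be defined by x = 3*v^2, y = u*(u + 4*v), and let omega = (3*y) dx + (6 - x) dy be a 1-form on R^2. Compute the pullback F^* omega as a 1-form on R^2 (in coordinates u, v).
F^* omega = (-6*u*v^2 + 12*u - 12*v^3 + 24*v) du + (6*u*(3*u*v + 10*v^2 + 4)) dv

Using F^*(f dg) = (f ∘ F) d(g ∘ F), substitute each coordinate x_i by F_i(u, v) in f_i, and replace dx_i by d F_i = (∂F_i/∂u) du + (∂F_i/∂v) dv.
  For the x component: f_1(F) = 3*u*(u + 4*v); d F_1 = (0) du + (6*v) dv
  For the y component: f_2(F) = 6 - 3*v^2; d F_2 = (2*u + 4*v) du + (4*u) dv
Combining and collecting du, dv coefficients:
  coeff of du: -6*u*v^2 + 12*u - 12*v^3 + 24*v
  coeff of dv: 6*u*(3*u*v + 10*v^2 + 4)
F^* omega = (-6*u*v^2 + 12*u - 12*v^3 + 24*v) du + (6*u*(3*u*v + 10*v^2 + 4)) dv.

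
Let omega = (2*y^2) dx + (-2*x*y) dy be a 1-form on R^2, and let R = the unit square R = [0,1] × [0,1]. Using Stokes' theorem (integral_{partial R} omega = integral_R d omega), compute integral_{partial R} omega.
integral_(partial R) omega = -3

Stokes: integral_partial_R omega = integral_R d omega with d omega = (∂Q/∂x - ∂P/∂y) dx ∧ dy.
  ∂Q/∂x = -2*y
  ∂P/∂y = 4*y
  integrand = ∂Q/∂x - ∂P/∂y = -6*y.
Integrating over R: integral_0^1 integral_0^1 (-6*y) dx dy = -3.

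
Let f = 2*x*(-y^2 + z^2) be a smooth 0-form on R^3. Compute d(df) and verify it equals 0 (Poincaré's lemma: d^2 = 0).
d(df) = 0

Step 1: df = sum_i (∂f/∂x_i) dx_i = (-2*y^2 + 2*z^2) dx + (-4*x*y) dy + (4*x*z) dz.
Step 2: Apply d again. Using the 1-form formula, the coefficient of dx ∧ dy in d(df) is ∂^2 f/∂x ∂y - ∂^2 f/∂y ∂x = (-4*y) - (-4*y) = 0 (equality of mixed partials for smooth f).
Similarly for dx ∧ dz and dy ∧ dz — all coefficients vanish. So d(df) = 0.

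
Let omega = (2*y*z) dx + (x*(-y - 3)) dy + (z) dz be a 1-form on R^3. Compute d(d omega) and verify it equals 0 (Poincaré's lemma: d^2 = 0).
d(d omega) = 0

Step 1: d omega = sum_{i<j} (∂f_j/∂x_i - ∂f_i/∂x_j) dx_i ∧ dx_j:
  coeff of dx ∧ dy: -y - 2*z - 3
  coeff of dx ∧ dz: -2*y
  coeff of dy ∧ dz: 0
Step 2: Apply d again to each 2-form coefficient. The only possible 3-form in R^3 is dx ∧ dy ∧ dz, with coefficient
  ∂(coeff of dy∧dz)/∂x - ∂(coeff of dx∧dz)/∂y + ∂(coeff of dx∧dy)/∂z
  = ∂/∂x (0) - ∂/∂y (-2*y) + ∂/∂z (-y - 2*z - 3).
Each of these terms simplifies to sums of mixed partials that cancel in pairs. The result is 0 (by equality of mixed partials for smooth functions — Schwarz / Clairaut).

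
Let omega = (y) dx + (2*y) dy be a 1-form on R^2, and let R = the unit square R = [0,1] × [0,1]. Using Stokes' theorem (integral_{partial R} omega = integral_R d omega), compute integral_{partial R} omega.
integral_(partial R) omega = -1

Stokes: integral_partial_R omega = integral_R d omega with d omega = (∂Q/∂x - ∂P/∂y) dx ∧ dy.
  ∂Q/∂x = 0
  ∂P/∂y = 1
  integrand = ∂Q/∂x - ∂P/∂y = -1.
Integrating over R: integral_0^1 integral_0^1 (-1) dx dy = -1.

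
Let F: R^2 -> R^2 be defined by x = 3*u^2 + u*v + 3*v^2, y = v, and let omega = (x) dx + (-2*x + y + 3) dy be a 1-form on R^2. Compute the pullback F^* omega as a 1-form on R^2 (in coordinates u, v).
F^* omega = (18*u^3 + 9*u^2*v + 19*u*v^2 + 3*v^3) du + (3*u^3 + 19*u^2*v - 6*u^2 + 9*u*v^2 - 2*u*v + 18*v^3 - 6*v^2 + v + 3) dv

Using F^*(f dg) = (f ∘ F) d(g ∘ F), substitute each coordinate x_i by F_i(u, v) in f_i, and replace dx_i by d F_i = (∂F_i/∂u) du + (∂F_i/∂v) dv.
  For the x component: f_1(F) = 3*u^2 + u*v + 3*v^2; d F_1 = (6*u + v) du + (u + 6*v) dv
  For the y component: f_2(F) = -6*u^2 - 2*u*v - 6*v^2 + v + 3; d F_2 = (0) du + (1) dv
Combining and collecting du, dv coefficients:
  coeff of du: 18*u^3 + 9*u^2*v + 19*u*v^2 + 3*v^3
  coeff of dv: 3*u^3 + 19*u^2*v - 6*u^2 + 9*u*v^2 - 2*u*v + 18*v^3 - 6*v^2 + v + 3
F^* omega = (18*u^3 + 9*u^2*v + 19*u*v^2 + 3*v^3) du + (3*u^3 + 19*u^2*v - 6*u^2 + 9*u*v^2 - 2*u*v + 18*v^3 - 6*v^2 + v + 3) dv.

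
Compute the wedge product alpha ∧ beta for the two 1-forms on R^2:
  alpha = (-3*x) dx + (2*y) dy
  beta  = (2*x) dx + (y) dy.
alpha ∧ beta = (-7*x*y) dx ∧ dy

Distribute the wedge, using dx_i ∧ dx_j = -dx_j ∧ dx_i and dx_i ∧ dx_i = 0. For each pair (i, j) with i < j, the coefficient of dx_i ∧ dx_j in alpha ∧ beta is (alpha_i * beta_j - alpha_j * beta_i). Collecting: alpha ∧ beta = (-7*x*y) dx ∧ dy.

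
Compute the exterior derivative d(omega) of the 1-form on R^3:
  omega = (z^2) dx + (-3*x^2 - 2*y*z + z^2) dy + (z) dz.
d(omega) = (-6*x) dx ∧ dy + (-2*z) dx ∧ dz + (2*y - 2*z) dy ∧ dz

For a 1-form omega = sum_i f_i dx_i, the exterior derivative is
  d(omega) = sum_{i < j} (∂f_j/∂x_i - ∂f_i/∂x_j) dx_i ∧ dx_j.
  coefficient of dx ∧ dy: ∂f_2/∂x - ∂f_1/∂y = ∂(-3*x^2 - 2*y*z + z^2)/∂x - ∂(z^2)/∂y = -6*x
  coefficient of dx ∧ dz: ∂f_3/∂x - ∂f_1/∂z = ∂(z)/∂x - ∂(z^2)/∂z = -2*z
  coefficient of dy ∧ dz: ∂f_3/∂y - ∂f_2/∂z = ∂(z)/∂y - ∂(-3*x^2 - 2*y*z + z^2)/∂z = 2*y - 2*z
Assembling: d(omega) = (-6*x) dx ∧ dy + (-2*z) dx ∧ dz + (2*y - 2*z) dy ∧ dz.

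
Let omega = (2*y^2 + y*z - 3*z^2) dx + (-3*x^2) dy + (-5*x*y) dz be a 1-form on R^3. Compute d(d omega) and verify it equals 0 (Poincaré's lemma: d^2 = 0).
d(d omega) = 0

Step 1: d omega = sum_{i<j} (∂f_j/∂x_i - ∂f_i/∂x_j) dx_i ∧ dx_j:
  coeff of dx ∧ dy: -6*x - 4*y - z
  coeff of dx ∧ dz: -6*y + 6*z
  coeff of dy ∧ dz: -5*x
Step 2: Apply d again to each 2-form coefficient. The only possible 3-form in R^3 is dx ∧ dy ∧ dz, with coefficient
  ∂(coeff of dy∧dz)/∂x - ∂(coeff of dx∧dz)/∂y + ∂(coeff of dx∧dy)/∂z
  = ∂/∂x (-5*x) - ∂/∂y (-6*y + 6*z) + ∂/∂z (-6*x - 4*y - z).
Each of these terms simplifies to sums of mixed partials that cancel in pairs. The result is 0 (by equality of mixed partials for smooth functions — Schwarz / Clairaut).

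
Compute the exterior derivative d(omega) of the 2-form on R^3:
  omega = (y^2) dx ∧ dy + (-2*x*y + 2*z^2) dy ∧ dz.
d(omega) = (-2*y) dx ∧ dy ∧ dz

For a 2-form omega = sum_{i<j} g_{ij} dx_i ∧ dx_j, the exterior derivative is
  d(omega) = sum_{i<j} d(g_{ij}) ∧ dx_i ∧ dx_j = sum_{i<j, k} (∂g_{ij}/∂x_k) dx_k ∧ dx_i ∧ dx_j.
Expand each term, using dx_k ∧ dx_i ∧ dx_j = sgn(permutation) dx_{(a)} ∧ dx_{(b)} ∧ dx_{(c)} with (a < b < c) sorted:
  d(-2*x*y + 2*z^2) includes (∂/∂x)(-2*x*y + 2*z^2) dx = (-2*y) dx, which multiplied by dy ∧ dz gives (-2*y) dx ∧ dy ∧ dz
Collecting like 3-forms: d(omega) = (-2*y) dx ∧ dy ∧ dz.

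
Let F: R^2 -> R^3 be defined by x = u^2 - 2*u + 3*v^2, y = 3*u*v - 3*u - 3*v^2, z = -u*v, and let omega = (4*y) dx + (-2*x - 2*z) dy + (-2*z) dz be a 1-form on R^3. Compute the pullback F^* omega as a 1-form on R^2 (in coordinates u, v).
F^* omega = (18*u^2*v - 18*u^2 - 20*u*v^2 - 18*u*v + 12*u - 18*v^3 + 42*v^2) du + (-6*u^3 + 16*u^2*v + 12*u^2 + 42*u*v^2 - 96*u*v - 36*v^3) dv

Using F^*(f dg) = (f ∘ F) d(g ∘ F), substitute each coordinate x_i by F_i(u, v) in f_i, and replace dx_i by d F_i = (∂F_i/∂u) du + (∂F_i/∂v) dv.
  For the x component: f_1(F) = 12*u*v - 12*u - 12*v^2; d F_1 = (2*u - 2) du + (6*v) dv
  For the y component: f_2(F) = -2*u^2 + 2*u*v + 4*u - 6*v^2; d F_2 = (3*v - 3) du + (3*u - 6*v) dv
  For the z component: f_3(F) = 2*u*v; d F_3 = (-v) du + (-u) dv
Combining and collecting du, dv coefficients:
  coeff of du: 18*u^2*v - 18*u^2 - 20*u*v^2 - 18*u*v + 12*u - 18*v^3 + 42*v^2
  coeff of dv: -6*u^3 + 16*u^2*v + 12*u^2 + 42*u*v^2 - 96*u*v - 36*v^3
F^* omega = (18*u^2*v - 18*u^2 - 20*u*v^2 - 18*u*v + 12*u - 18*v^3 + 42*v^2) du + (-6*u^3 + 16*u^2*v + 12*u^2 + 42*u*v^2 - 96*u*v - 36*v^3) dv.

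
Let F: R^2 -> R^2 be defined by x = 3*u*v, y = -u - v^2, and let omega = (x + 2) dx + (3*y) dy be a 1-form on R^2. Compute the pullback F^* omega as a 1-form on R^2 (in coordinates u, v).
F^* omega = (9*u*v^2 + 3*u + 3*v^2 + 6*v) du + (9*u^2*v + 6*u*v + 6*u + 6*v^3) dv

Using F^*(f dg) = (f ∘ F) d(g ∘ F), substitute each coordinate x_i by F_i(u, v) in f_i, and replace dx_i by d F_i = (∂F_i/∂u) du + (∂F_i/∂v) dv.
  For the x component: f_1(F) = 3*u*v + 2; d F_1 = (3*v) du + (3*u) dv
  For the y component: f_2(F) = -3*u - 3*v^2; d F_2 = (-1) du + (-2*v) dv
Combining and collecting du, dv coefficients:
  coeff of du: 9*u*v^2 + 3*u + 3*v^2 + 6*v
  coeff of dv: 9*u^2*v + 6*u*v + 6*u + 6*v^3
F^* omega = (9*u*v^2 + 3*u + 3*v^2 + 6*v) du + (9*u^2*v + 6*u*v + 6*u + 6*v^3) dv.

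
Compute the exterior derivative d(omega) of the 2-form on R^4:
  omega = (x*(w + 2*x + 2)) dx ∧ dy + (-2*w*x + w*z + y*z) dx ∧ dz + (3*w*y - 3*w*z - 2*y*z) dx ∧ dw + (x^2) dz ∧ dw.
d(omega) = (-3*w + x + 2*z) dx ∧ dy ∧ dw + (-z) dx ∧ dy ∧ dz + (3*w + 2*y + z) dx ∧ dz ∧ dw

For a 2-form omega = sum_{i<j} g_{ij} dx_i ∧ dx_j, the exterior derivative is
  d(omega) = sum_{i<j} d(g_{ij}) ∧ dx_i ∧ dx_j = sum_{i<j, k} (∂g_{ij}/∂x_k) dx_k ∧ dx_i ∧ dx_j.
Expand each term, using dx_k ∧ dx_i ∧ dx_j = sgn(permutation) dx_{(a)} ∧ dx_{(b)} ∧ dx_{(c)} with (a < b < c) sorted:
  d(x*(w + 2*x + 2)) includes (∂/∂w)(x*(w + 2*x + 2)) dw = (x) dw, which multiplied by dx ∧ dy gives (x) dx ∧ dy ∧ dw
  d(-2*w*x + w*z + y*z) includes (∂/∂y)(-2*w*x + w*z + y*z) dy = (z) dy, which multiplied by dx ∧ dz gives (-z) dx ∧ dy ∧ dz
  d(-2*w*x + w*z + y*z) includes (∂/∂w)(-2*w*x + w*z + y*z) dw = (-2*x + z) dw, which multiplied by dx ∧ dz gives (-2*x + z) dx ∧ dz ∧ dw
  d(3*w*y - 3*w*z - 2*y*z) includes (∂/∂y)(3*w*y - 3*w*z - 2*y*z) dy = (3*w - 2*z) dy, which multiplied by dx ∧ dw gives (-3*w + 2*z) dx ∧ dy ∧ dw
  d(3*w*y - 3*w*z - 2*y*z) includes (∂/∂z)(3*w*y - 3*w*z - 2*y*z) dz = (-3*w - 2*y) dz, which multiplied by dx ∧ dw gives (3*w + 2*y) dx ∧ dz ∧ dw
  d(x^2) includes (∂/∂x)(x^2) dx = (2*x) dx, which multiplied by dz ∧ dw gives (2*x) dx ∧ dz ∧ dw
Collecting like 3-forms: d(omega) = (-3*w + x + 2*z) dx ∧ dy ∧ dw + (-z) dx ∧ dy ∧ dz + (3*w + 2*y + z) dx ∧ dz ∧ dw.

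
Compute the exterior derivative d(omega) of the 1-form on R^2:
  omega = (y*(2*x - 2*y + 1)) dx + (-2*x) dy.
d(omega) = (-2*x + 4*y - 3) dx ∧ dy

For a 1-form omega = sum_i f_i dx_i, the exterior derivative is
  d(omega) = sum_{i < j} (∂f_j/∂x_i - ∂f_i/∂x_j) dx_i ∧ dx_j.
  coefficient of dx ∧ dy: ∂f_2/∂x - ∂f_1/∂y = ∂(-2*x)/∂x - ∂(y*(2*x - 2*y + 1))/∂y = -2*x + 4*y - 3
Assembling: d(omega) = (-2*x + 4*y - 3) dx ∧ dy.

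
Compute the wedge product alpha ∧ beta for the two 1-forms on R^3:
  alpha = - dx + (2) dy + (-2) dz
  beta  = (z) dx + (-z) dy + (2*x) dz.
alpha ∧ beta = (-z) dx ∧ dy + (-2*x + 2*z) dx ∧ dz + (4*x - 2*z) dy ∧ dz

Distribute the wedge, using dx_i ∧ dx_j = -dx_j ∧ dx_i and dx_i ∧ dx_i = 0. For each pair (i, j) with i < j, the coefficient of dx_i ∧ dx_j in alpha ∧ beta is (alpha_i * beta_j - alpha_j * beta_i). Collecting: alpha ∧ beta = (-z) dx ∧ dy + (-2*x + 2*z) dx ∧ dz + (4*x - 2*z) dy ∧ dz.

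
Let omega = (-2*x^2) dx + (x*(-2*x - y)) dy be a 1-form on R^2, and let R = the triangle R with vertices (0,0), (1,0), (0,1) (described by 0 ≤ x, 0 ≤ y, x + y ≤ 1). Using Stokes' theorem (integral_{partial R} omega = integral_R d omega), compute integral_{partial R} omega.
integral_(partial R) omega = -5/6

Stokes: integral_partial_R omega = integral_R d omega with d omega = (∂Q/∂x - ∂P/∂y) dx ∧ dy.
  ∂Q/∂x = -4*x - y
  ∂P/∂y = 0
  integrand = ∂Q/∂x - ∂P/∂y = -4*x - y.
Integrating over R: integral_0^1 integral_0^{1-x} (-4*x - y) dy dx = -5/6.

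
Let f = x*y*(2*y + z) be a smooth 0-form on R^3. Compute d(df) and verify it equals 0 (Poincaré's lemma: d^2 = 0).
d(df) = 0

Step 1: df = sum_i (∂f/∂x_i) dx_i = (y*(2*y + z)) dx + (x*(4*y + z)) dy + (x*y) dz.
Step 2: Apply d again. Using the 1-form formula, the coefficient of dx ∧ dy in d(df) is ∂^2 f/∂x ∂y - ∂^2 f/∂y ∂x = (4*y + z) - (4*y + z) = 0 (equality of mixed partials for smooth f).
Similarly for dx ∧ dz and dy ∧ dz — all coefficients vanish. So d(df) = 0.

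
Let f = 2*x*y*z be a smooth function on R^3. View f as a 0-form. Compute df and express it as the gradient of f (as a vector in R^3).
df = (2*y*z) dx + (2*x*z) dy + (2*x*y) dz; grad f = (2*y*z, 2*x*z, 2*x*y)

For a 0-form f, d f = (∂f/∂x) dx + (∂f/∂y) dy + (∂f/∂z) dz. The components of the vector representation are exactly the entries of grad f in Cartesian coordinates:
  ∂f/∂x = 2*y*z
  ∂f/∂y = 2*x*z
  ∂f/∂z = 2*x*y.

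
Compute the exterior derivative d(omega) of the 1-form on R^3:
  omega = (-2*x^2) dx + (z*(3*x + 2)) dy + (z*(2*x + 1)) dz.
d(omega) = (3*z) dx ∧ dy + (2*z) dx ∧ dz + (-3*x - 2) dy ∧ dz

For a 1-form omega = sum_i f_i dx_i, the exterior derivative is
  d(omega) = sum_{i < j} (∂f_j/∂x_i - ∂f_i/∂x_j) dx_i ∧ dx_j.
  coefficient of dx ∧ dy: ∂f_2/∂x - ∂f_1/∂y = ∂(z*(3*x + 2))/∂x - ∂(-2*x^2)/∂y = 3*z
  coefficient of dx ∧ dz: ∂f_3/∂x - ∂f_1/∂z = ∂(z*(2*x + 1))/∂x - ∂(-2*x^2)/∂z = 2*z
  coefficient of dy ∧ dz: ∂f_3/∂y - ∂f_2/∂z = ∂(z*(2*x + 1))/∂y - ∂(z*(3*x + 2))/∂z = -3*x - 2
Assembling: d(omega) = (3*z) dx ∧ dy + (2*z) dx ∧ dz + (-3*x - 2) dy ∧ dz.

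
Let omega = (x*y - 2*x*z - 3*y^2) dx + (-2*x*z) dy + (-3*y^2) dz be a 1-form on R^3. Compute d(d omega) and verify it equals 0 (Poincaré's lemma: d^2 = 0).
d(d omega) = 0

Step 1: d omega = sum_{i<j} (∂f_j/∂x_i - ∂f_i/∂x_j) dx_i ∧ dx_j:
  coeff of dx ∧ dy: -x + 6*y - 2*z
  coeff of dx ∧ dz: 2*x
  coeff of dy ∧ dz: 2*x - 6*y
Step 2: Apply d again to each 2-form coefficient. The only possible 3-form in R^3 is dx ∧ dy ∧ dz, with coefficient
  ∂(coeff of dy∧dz)/∂x - ∂(coeff of dx∧dz)/∂y + ∂(coeff of dx∧dy)/∂z
  = ∂/∂x (2*x - 6*y) - ∂/∂y (2*x) + ∂/∂z (-x + 6*y - 2*z).
Each of these terms simplifies to sums of mixed partials that cancel in pairs. The result is 0 (by equality of mixed partials for smooth functions — Schwarz / Clairaut).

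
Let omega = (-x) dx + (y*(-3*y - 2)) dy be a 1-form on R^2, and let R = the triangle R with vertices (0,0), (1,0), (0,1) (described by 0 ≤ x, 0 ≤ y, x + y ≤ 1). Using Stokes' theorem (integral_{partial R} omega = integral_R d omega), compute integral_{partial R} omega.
integral_(partial R) omega = 0

Stokes: integral_partial_R omega = integral_R d omega with d omega = (∂Q/∂x - ∂P/∂y) dx ∧ dy.
  ∂Q/∂x = 0
  ∂P/∂y = 0
  integrand = ∂Q/∂x - ∂P/∂y = 0.
Integrating over R: integral_0^1 integral_0^{1-x} (0) dy dx = 0.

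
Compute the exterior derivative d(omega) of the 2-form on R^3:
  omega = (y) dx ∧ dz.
d(omega) = (-1) dx ∧ dy ∧ dz

For a 2-form omega = sum_{i<j} g_{ij} dx_i ∧ dx_j, the exterior derivative is
  d(omega) = sum_{i<j} d(g_{ij}) ∧ dx_i ∧ dx_j = sum_{i<j, k} (∂g_{ij}/∂x_k) dx_k ∧ dx_i ∧ dx_j.
Expand each term, using dx_k ∧ dx_i ∧ dx_j = sgn(permutation) dx_{(a)} ∧ dx_{(b)} ∧ dx_{(c)} with (a < b < c) sorted:
  d(y) includes (∂/∂y)(y) dy = (1) dy, which multiplied by dx ∧ dz gives (-1) dx ∧ dy ∧ dz
Collecting like 3-forms: d(omega) = (-1) dx ∧ dy ∧ dz.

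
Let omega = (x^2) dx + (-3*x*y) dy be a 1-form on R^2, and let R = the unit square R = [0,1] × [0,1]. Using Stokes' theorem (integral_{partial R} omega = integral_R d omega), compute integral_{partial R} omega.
integral_(partial R) omega = -3/2

Stokes: integral_partial_R omega = integral_R d omega with d omega = (∂Q/∂x - ∂P/∂y) dx ∧ dy.
  ∂Q/∂x = -3*y
  ∂P/∂y = 0
  integrand = ∂Q/∂x - ∂P/∂y = -3*y.
Integrating over R: integral_0^1 integral_0^1 (-3*y) dx dy = -3/2.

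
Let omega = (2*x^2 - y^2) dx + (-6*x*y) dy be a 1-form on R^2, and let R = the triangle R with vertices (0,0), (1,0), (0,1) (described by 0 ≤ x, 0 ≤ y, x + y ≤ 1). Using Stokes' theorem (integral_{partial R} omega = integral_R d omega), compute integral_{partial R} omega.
integral_(partial R) omega = -2/3

Stokes: integral_partial_R omega = integral_R d omega with d omega = (∂Q/∂x - ∂P/∂y) dx ∧ dy.
  ∂Q/∂x = -6*y
  ∂P/∂y = -2*y
  integrand = ∂Q/∂x - ∂P/∂y = -4*y.
Integrating over R: integral_0^1 integral_0^{1-x} (-4*y) dy dx = -2/3.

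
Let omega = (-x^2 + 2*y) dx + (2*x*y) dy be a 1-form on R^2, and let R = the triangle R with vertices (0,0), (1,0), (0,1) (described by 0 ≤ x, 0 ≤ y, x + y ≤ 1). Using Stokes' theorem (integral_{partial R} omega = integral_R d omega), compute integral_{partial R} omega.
integral_(partial R) omega = -2/3

Stokes: integral_partial_R omega = integral_R d omega with d omega = (∂Q/∂x - ∂P/∂y) dx ∧ dy.
  ∂Q/∂x = 2*y
  ∂P/∂y = 2
  integrand = ∂Q/∂x - ∂P/∂y = 2*y - 2.
Integrating over R: integral_0^1 integral_0^{1-x} (2*y - 2) dy dx = -2/3.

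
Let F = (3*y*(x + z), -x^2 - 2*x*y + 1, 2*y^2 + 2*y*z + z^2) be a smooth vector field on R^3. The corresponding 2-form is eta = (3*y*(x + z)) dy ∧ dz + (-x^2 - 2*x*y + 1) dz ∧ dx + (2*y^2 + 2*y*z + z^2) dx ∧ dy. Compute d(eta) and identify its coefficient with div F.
d(eta) = (-2*x + 5*y + 2*z) dx ∧ dy ∧ dz; div F = -2*x + 5*y + 2*z

For a 2-form in R^3 of the form above, applying d gives a 3-form with coefficient ∂P/∂x + ∂Q/∂y + ∂R/∂z:
  ∂P/∂x = 3*y
  ∂Q/∂y = -2*x
  ∂R/∂z = 2*y + 2*z
Sum = -2*x + 5*y + 2*z, which is exactly div F.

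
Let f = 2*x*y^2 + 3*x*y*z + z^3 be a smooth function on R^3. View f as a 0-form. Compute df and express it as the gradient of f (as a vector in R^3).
df = (y*(2*y + 3*z)) dx + (x*(4*y + 3*z)) dy + (3*x*y + 3*z^2) dz; grad f = (y*(2*y + 3*z), x*(4*y + 3*z), 3*x*y + 3*z^2)

For a 0-form f, d f = (∂f/∂x) dx + (∂f/∂y) dy + (∂f/∂z) dz. The components of the vector representation are exactly the entries of grad f in Cartesian coordinates:
  ∂f/∂x = y*(2*y + 3*z)
  ∂f/∂y = x*(4*y + 3*z)
  ∂f/∂z = 3*x*y + 3*z^2.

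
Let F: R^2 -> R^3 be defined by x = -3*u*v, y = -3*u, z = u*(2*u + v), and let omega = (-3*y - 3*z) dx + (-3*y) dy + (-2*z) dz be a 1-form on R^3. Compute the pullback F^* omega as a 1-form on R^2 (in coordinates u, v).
F^* omega = (u*(-16*u^2 + 6*u*v + 7*v^2 - 27*v - 27)) du + (u^2*(14*u + 7*v - 27)) dv

Using F^*(f dg) = (f ∘ F) d(g ∘ F), substitute each coordinate x_i by F_i(u, v) in f_i, and replace dx_i by d F_i = (∂F_i/∂u) du + (∂F_i/∂v) dv.
  For the x component: f_1(F) = 3*u*(-2*u - v + 3); d F_1 = (-3*v) du + (-3*u) dv
  For the y component: f_2(F) = 9*u; d F_2 = (-3) du + (0) dv
  For the z component: f_3(F) = 2*u*(-2*u - v); d F_3 = (4*u + v) du + (u) dv
Combining and collecting du, dv coefficients:
  coeff of du: u*(-16*u^2 + 6*u*v + 7*v^2 - 27*v - 27)
  coeff of dv: u^2*(14*u + 7*v - 27)
F^* omega = (u*(-16*u^2 + 6*u*v + 7*v^2 - 27*v - 27)) du + (u^2*(14*u + 7*v - 27)) dv.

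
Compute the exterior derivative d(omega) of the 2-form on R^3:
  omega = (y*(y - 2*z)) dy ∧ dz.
d(omega) = 0

For a 2-form omega = sum_{i<j} g_{ij} dx_i ∧ dx_j, the exterior derivative is
  d(omega) = sum_{i<j} d(g_{ij}) ∧ dx_i ∧ dx_j = sum_{i<j, k} (∂g_{ij}/∂x_k) dx_k ∧ dx_i ∧ dx_j.
Expand each term, using dx_k ∧ dx_i ∧ dx_j = sgn(permutation) dx_{(a)} ∧ dx_{(b)} ∧ dx_{(c)} with (a < b < c) sorted:

Collecting like 3-forms: d(omega) = 0.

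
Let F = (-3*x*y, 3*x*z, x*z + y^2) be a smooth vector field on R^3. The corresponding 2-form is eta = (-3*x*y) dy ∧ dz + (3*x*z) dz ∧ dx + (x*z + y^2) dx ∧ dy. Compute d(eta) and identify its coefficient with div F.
d(eta) = (x - 3*y) dx ∧ dy ∧ dz; div F = x - 3*y

For a 2-form in R^3 of the form above, applying d gives a 3-form with coefficient ∂P/∂x + ∂Q/∂y + ∂R/∂z:
  ∂P/∂x = -3*y
  ∂Q/∂y = 0
  ∂R/∂z = x
Sum = x - 3*y, which is exactly div F.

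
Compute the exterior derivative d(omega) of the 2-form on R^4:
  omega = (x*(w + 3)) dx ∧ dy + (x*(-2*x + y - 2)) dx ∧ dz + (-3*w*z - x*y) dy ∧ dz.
d(omega) = (x) dx ∧ dy ∧ dw + (-x - y) dx ∧ dy ∧ dz + (-3*z) dy ∧ dz ∧ dw

For a 2-form omega = sum_{i<j} g_{ij} dx_i ∧ dx_j, the exterior derivative is
  d(omega) = sum_{i<j} d(g_{ij}) ∧ dx_i ∧ dx_j = sum_{i<j, k} (∂g_{ij}/∂x_k) dx_k ∧ dx_i ∧ dx_j.
Expand each term, using dx_k ∧ dx_i ∧ dx_j = sgn(permutation) dx_{(a)} ∧ dx_{(b)} ∧ dx_{(c)} with (a < b < c) sorted:
  d(x*(w + 3)) includes (∂/∂w)(x*(w + 3)) dw = (x) dw, which multiplied by dx ∧ dy gives (x) dx ∧ dy ∧ dw
  d(x*(-2*x + y - 2)) includes (∂/∂y)(x*(-2*x + y - 2)) dy = (x) dy, which multiplied by dx ∧ dz gives (-x) dx ∧ dy ∧ dz
  d(-3*w*z - x*y) includes (∂/∂x)(-3*w*z - x*y) dx = (-y) dx, which multiplied by dy ∧ dz gives (-y) dx ∧ dy ∧ dz
  d(-3*w*z - x*y) includes (∂/∂w)(-3*w*z - x*y) dw = (-3*z) dw, which multiplied by dy ∧ dz gives (-3*z) dy ∧ dz ∧ dw
Collecting like 3-forms: d(omega) = (x) dx ∧ dy ∧ dw + (-x - y) dx ∧ dy ∧ dz + (-3*z) dy ∧ dz ∧ dw.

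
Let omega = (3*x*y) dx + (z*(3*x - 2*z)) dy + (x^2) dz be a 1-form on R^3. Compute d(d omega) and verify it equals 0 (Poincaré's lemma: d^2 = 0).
d(d omega) = 0

Step 1: d omega = sum_{i<j} (∂f_j/∂x_i - ∂f_i/∂x_j) dx_i ∧ dx_j:
  coeff of dx ∧ dy: -3*x + 3*z
  coeff of dx ∧ dz: 2*x
  coeff of dy ∧ dz: -3*x + 4*z
Step 2: Apply d again to each 2-form coefficient. The only possible 3-form in R^3 is dx ∧ dy ∧ dz, with coefficient
  ∂(coeff of dy∧dz)/∂x - ∂(coeff of dx∧dz)/∂y + ∂(coeff of dx∧dy)/∂z
  = ∂/∂x (-3*x + 4*z) - ∂/∂y (2*x) + ∂/∂z (-3*x + 3*z).
Each of these terms simplifies to sums of mixed partials that cancel in pairs. The result is 0 (by equality of mixed partials for smooth functions — Schwarz / Clairaut).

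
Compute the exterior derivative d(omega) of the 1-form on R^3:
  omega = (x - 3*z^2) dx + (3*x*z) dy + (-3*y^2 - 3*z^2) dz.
d(omega) = (3*z) dx ∧ dy + (6*z) dx ∧ dz + (-3*x - 6*y) dy ∧ dz

For a 1-form omega = sum_i f_i dx_i, the exterior derivative is
  d(omega) = sum_{i < j} (∂f_j/∂x_i - ∂f_i/∂x_j) dx_i ∧ dx_j.
  coefficient of dx ∧ dy: ∂f_2/∂x - ∂f_1/∂y = ∂(3*x*z)/∂x - ∂(x - 3*z^2)/∂y = 3*z
  coefficient of dx ∧ dz: ∂f_3/∂x - ∂f_1/∂z = ∂(-3*y^2 - 3*z^2)/∂x - ∂(x - 3*z^2)/∂z = 6*z
  coefficient of dy ∧ dz: ∂f_3/∂y - ∂f_2/∂z = ∂(-3*y^2 - 3*z^2)/∂y - ∂(3*x*z)/∂z = -3*x - 6*y
Assembling: d(omega) = (3*z) dx ∧ dy + (6*z) dx ∧ dz + (-3*x - 6*y) dy ∧ dz.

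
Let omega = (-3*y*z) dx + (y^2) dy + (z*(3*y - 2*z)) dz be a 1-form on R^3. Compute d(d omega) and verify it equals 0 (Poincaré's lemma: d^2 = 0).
d(d omega) = 0

Step 1: d omega = sum_{i<j} (∂f_j/∂x_i - ∂f_i/∂x_j) dx_i ∧ dx_j:
  coeff of dx ∧ dy: 3*z
  coeff of dx ∧ dz: 3*y
  coeff of dy ∧ dz: 3*z
Step 2: Apply d again to each 2-form coefficient. The only possible 3-form in R^3 is dx ∧ dy ∧ dz, with coefficient
  ∂(coeff of dy∧dz)/∂x - ∂(coeff of dx∧dz)/∂y + ∂(coeff of dx∧dy)/∂z
  = ∂/∂x (3*z) - ∂/∂y (3*y) + ∂/∂z (3*z).
Each of these terms simplifies to sums of mixed partials that cancel in pairs. The result is 0 (by equality of mixed partials for smooth functions — Schwarz / Clairaut).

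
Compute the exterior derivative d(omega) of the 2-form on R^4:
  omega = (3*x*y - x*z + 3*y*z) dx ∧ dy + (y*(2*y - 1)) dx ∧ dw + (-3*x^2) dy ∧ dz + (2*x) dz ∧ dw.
d(omega) = (-7*x + 3*y) dx ∧ dy ∧ dz + (1 - 4*y) dx ∧ dy ∧ dw + (2) dx ∧ dz ∧ dw

For a 2-form omega = sum_{i<j} g_{ij} dx_i ∧ dx_j, the exterior derivative is
  d(omega) = sum_{i<j} d(g_{ij}) ∧ dx_i ∧ dx_j = sum_{i<j, k} (∂g_{ij}/∂x_k) dx_k ∧ dx_i ∧ dx_j.
Expand each term, using dx_k ∧ dx_i ∧ dx_j = sgn(permutation) dx_{(a)} ∧ dx_{(b)} ∧ dx_{(c)} with (a < b < c) sorted:
  d(3*x*y - x*z + 3*y*z) includes (∂/∂z)(3*x*y - x*z + 3*y*z) dz = (-x + 3*y) dz, which multiplied by dx ∧ dy gives (-x + 3*y) dx ∧ dy ∧ dz
  d(y*(2*y - 1)) includes (∂/∂y)(y*(2*y - 1)) dy = (4*y - 1) dy, which multiplied by dx ∧ dw gives (1 - 4*y) dx ∧ dy ∧ dw
  d(-3*x^2) includes (∂/∂x)(-3*x^2) dx = (-6*x) dx, which multiplied by dy ∧ dz gives (-6*x) dx ∧ dy ∧ dz
  d(2*x) includes (∂/∂x)(2*x) dx = (2) dx, which multiplied by dz ∧ dw gives (2) dx ∧ dz ∧ dw
Collecting like 3-forms: d(omega) = (-7*x + 3*y) dx ∧ dy ∧ dz + (1 - 4*y) dx ∧ dy ∧ dw + (2) dx ∧ dz ∧ dw.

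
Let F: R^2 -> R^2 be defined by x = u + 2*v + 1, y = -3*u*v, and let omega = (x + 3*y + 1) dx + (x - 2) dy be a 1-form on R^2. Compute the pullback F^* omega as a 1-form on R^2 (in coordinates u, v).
F^* omega = (-12*u*v + u - 6*v^2 + 5*v + 2) du + (-3*u^2 - 24*u*v + 5*u + 4*v + 4) dv

Using F^*(f dg) = (f ∘ F) d(g ∘ F), substitute each coordinate x_i by F_i(u, v) in f_i, and replace dx_i by d F_i = (∂F_i/∂u) du + (∂F_i/∂v) dv.
  For the x component: f_1(F) = -9*u*v + u + 2*v + 2; d F_1 = (1) du + (2) dv
  For the y component: f_2(F) = u + 2*v - 1; d F_2 = (-3*v) du + (-3*u) dv
Combining and collecting du, dv coefficients:
  coeff of du: -12*u*v + u - 6*v^2 + 5*v + 2
  coeff of dv: -3*u^2 - 24*u*v + 5*u + 4*v + 4
F^* omega = (-12*u*v + u - 6*v^2 + 5*v + 2) du + (-3*u^2 - 24*u*v + 5*u + 4*v + 4) dv.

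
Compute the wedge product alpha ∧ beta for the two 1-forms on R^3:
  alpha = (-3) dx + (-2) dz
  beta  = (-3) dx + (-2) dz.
alpha ∧ beta = 0

Distribute the wedge, using dx_i ∧ dx_j = -dx_j ∧ dx_i and dx_i ∧ dx_i = 0. For each pair (i, j) with i < j, the coefficient of dx_i ∧ dx_j in alpha ∧ beta is (alpha_i * beta_j - alpha_j * beta_i). Collecting: alpha ∧ beta = 0.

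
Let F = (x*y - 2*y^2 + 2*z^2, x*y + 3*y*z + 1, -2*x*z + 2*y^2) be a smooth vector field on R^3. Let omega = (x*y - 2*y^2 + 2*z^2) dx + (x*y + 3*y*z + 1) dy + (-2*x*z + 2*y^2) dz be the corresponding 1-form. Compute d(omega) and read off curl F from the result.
d(omega) = (y) dy ∧ dz + (6*z) dz ∧ dx + (-x + 5*y) dx ∧ dy; curl F = (y, 6*z, -x + 5*y)

d omega = sum_{i<j} (∂f_j/∂x_i - ∂f_i/∂x_j) dx_i ∧ dx_j. Under the identification (dy ∧ dz, dz ∧ dx, dx ∧ dy) ↔ (e_x, e_y, e_z), the coefficients are exactly the components of curl F. Compute:
  ∂R/∂y - ∂Q/∂z = (4*y) - (3*y) = y
  ∂P/∂z - ∂R/∂x = (4*z) - (-2*z) = 6*z
  ∂Q/∂x - ∂P/∂y = (y) - (x - 4*y) = -x + 5*y.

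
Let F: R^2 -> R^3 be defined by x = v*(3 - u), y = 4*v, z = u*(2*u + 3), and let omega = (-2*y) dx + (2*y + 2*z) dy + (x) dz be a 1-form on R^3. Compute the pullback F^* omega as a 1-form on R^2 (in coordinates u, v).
F^* omega = (v*(-4*u^2 + 9*u + 8*v + 9)) du + (16*u^2 + 8*u*v + 24*u + 8*v) dv

Using F^*(f dg) = (f ∘ F) d(g ∘ F), substitute each coordinate x_i by F_i(u, v) in f_i, and replace dx_i by d F_i = (∂F_i/∂u) du + (∂F_i/∂v) dv.
  For the x component: f_1(F) = -8*v; d F_1 = (-v) du + (3 - u) dv
  For the y component: f_2(F) = 4*u^2 + 6*u + 8*v; d F_2 = (0) du + (4) dv
  For the z component: f_3(F) = v*(3 - u); d F_3 = (4*u + 3) du + (0) dv
Combining and collecting du, dv coefficients:
  coeff of du: v*(-4*u^2 + 9*u + 8*v + 9)
  coeff of dv: 16*u^2 + 8*u*v + 24*u + 8*v
F^* omega = (v*(-4*u^2 + 9*u + 8*v + 9)) du + (16*u^2 + 8*u*v + 24*u + 8*v) dv.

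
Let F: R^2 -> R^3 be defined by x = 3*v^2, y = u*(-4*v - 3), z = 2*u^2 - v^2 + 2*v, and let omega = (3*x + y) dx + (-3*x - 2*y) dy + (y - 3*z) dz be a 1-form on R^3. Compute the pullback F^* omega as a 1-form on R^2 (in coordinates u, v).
F^* omega = (-24*u^3 - 16*u^2*v - 12*u^2 - 20*u*v^2 - 72*u*v - 18*u + 36*v^3 + 27*v^2) du + (-20*u^2*v - 36*u^2 + 20*u*v^2 - 20*u*v - 6*u + 48*v^3 + 18*v^2 - 12*v) dv

Using F^*(f dg) = (f ∘ F) d(g ∘ F), substitute each coordinate x_i by F_i(u, v) in f_i, and replace dx_i by d F_i = (∂F_i/∂u) du + (∂F_i/∂v) dv.
  For the x component: f_1(F) = -4*u*v - 3*u + 9*v^2; d F_1 = (0) du + (6*v) dv
  For the y component: f_2(F) = 8*u*v + 6*u - 9*v^2; d F_2 = (-4*v - 3) du + (-4*u) dv
  For the z component: f_3(F) = -6*u^2 - 4*u*v - 3*u + 3*v^2 - 6*v; d F_3 = (4*u) du + (2 - 2*v) dv
Combining and collecting du, dv coefficients:
  coeff of du: -24*u^3 - 16*u^2*v - 12*u^2 - 20*u*v^2 - 72*u*v - 18*u + 36*v^3 + 27*v^2
  coeff of dv: -20*u^2*v - 36*u^2 + 20*u*v^2 - 20*u*v - 6*u + 48*v^3 + 18*v^2 - 12*v
F^* omega = (-24*u^3 - 16*u^2*v - 12*u^2 - 20*u*v^2 - 72*u*v - 18*u + 36*v^3 + 27*v^2) du + (-20*u^2*v - 36*u^2 + 20*u*v^2 - 20*u*v - 6*u + 48*v^3 + 18*v^2 - 12*v) dv.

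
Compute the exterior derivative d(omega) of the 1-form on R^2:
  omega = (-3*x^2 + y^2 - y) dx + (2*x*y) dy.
d(omega) = (1) dx ∧ dy

For a 1-form omega = sum_i f_i dx_i, the exterior derivative is
  d(omega) = sum_{i < j} (∂f_j/∂x_i - ∂f_i/∂x_j) dx_i ∧ dx_j.
  coefficient of dx ∧ dy: ∂f_2/∂x - ∂f_1/∂y = ∂(2*x*y)/∂x - ∂(-3*x^2 + y^2 - y)/∂y = 1
Assembling: d(omega) = (1) dx ∧ dy.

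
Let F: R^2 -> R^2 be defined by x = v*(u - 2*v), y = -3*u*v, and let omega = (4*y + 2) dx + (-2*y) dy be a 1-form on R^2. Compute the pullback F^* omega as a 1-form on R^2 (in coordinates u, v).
F^* omega = (2*v*(-15*u*v + 1)) du + (-30*u^2*v + 48*u*v^2 + 2*u - 8*v) dv

Using F^*(f dg) = (f ∘ F) d(g ∘ F), substitute each coordinate x_i by F_i(u, v) in f_i, and replace dx_i by d F_i = (∂F_i/∂u) du + (∂F_i/∂v) dv.
  For the x component: f_1(F) = -12*u*v + 2; d F_1 = (v) du + (u - 4*v) dv
  For the y component: f_2(F) = 6*u*v; d F_2 = (-3*v) du + (-3*u) dv
Combining and collecting du, dv coefficients:
  coeff of du: 2*v*(-15*u*v + 1)
  coeff of dv: -30*u^2*v + 48*u*v^2 + 2*u - 8*v
F^* omega = (2*v*(-15*u*v + 1)) du + (-30*u^2*v + 48*u*v^2 + 2*u - 8*v) dv.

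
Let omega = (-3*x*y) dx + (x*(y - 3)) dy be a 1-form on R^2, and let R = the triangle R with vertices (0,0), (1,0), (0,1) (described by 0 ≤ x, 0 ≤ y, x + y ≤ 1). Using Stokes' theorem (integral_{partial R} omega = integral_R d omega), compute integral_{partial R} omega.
integral_(partial R) omega = -5/6

Stokes: integral_partial_R omega = integral_R d omega with d omega = (∂Q/∂x - ∂P/∂y) dx ∧ dy.
  ∂Q/∂x = y - 3
  ∂P/∂y = -3*x
  integrand = ∂Q/∂x - ∂P/∂y = 3*x + y - 3.
Integrating over R: integral_0^1 integral_0^{1-x} (3*x + y - 3) dy dx = -5/6.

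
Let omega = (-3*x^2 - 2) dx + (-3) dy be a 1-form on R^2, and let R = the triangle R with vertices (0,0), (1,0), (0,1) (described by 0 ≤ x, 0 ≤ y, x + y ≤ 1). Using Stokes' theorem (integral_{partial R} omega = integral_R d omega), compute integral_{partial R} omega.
integral_(partial R) omega = 0

Stokes: integral_partial_R omega = integral_R d omega with d omega = (∂Q/∂x - ∂P/∂y) dx ∧ dy.
  ∂Q/∂x = 0
  ∂P/∂y = 0
  integrand = ∂Q/∂x - ∂P/∂y = 0.
Integrating over R: integral_0^1 integral_0^{1-x} (0) dy dx = 0.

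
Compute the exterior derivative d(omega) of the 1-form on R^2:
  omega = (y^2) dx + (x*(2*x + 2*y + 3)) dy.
d(omega) = (4*x + 3) dx ∧ dy

For a 1-form omega = sum_i f_i dx_i, the exterior derivative is
  d(omega) = sum_{i < j} (∂f_j/∂x_i - ∂f_i/∂x_j) dx_i ∧ dx_j.
  coefficient of dx ∧ dy: ∂f_2/∂x - ∂f_1/∂y = ∂(x*(2*x + 2*y + 3))/∂x - ∂(y^2)/∂y = 4*x + 3
Assembling: d(omega) = (4*x + 3) dx ∧ dy.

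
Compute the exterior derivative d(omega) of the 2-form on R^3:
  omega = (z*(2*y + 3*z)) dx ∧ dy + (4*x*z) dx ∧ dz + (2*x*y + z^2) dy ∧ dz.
d(omega) = (4*y + 6*z) dx ∧ dy ∧ dz

For a 2-form omega = sum_{i<j} g_{ij} dx_i ∧ dx_j, the exterior derivative is
  d(omega) = sum_{i<j} d(g_{ij}) ∧ dx_i ∧ dx_j = sum_{i<j, k} (∂g_{ij}/∂x_k) dx_k ∧ dx_i ∧ dx_j.
Expand each term, using dx_k ∧ dx_i ∧ dx_j = sgn(permutation) dx_{(a)} ∧ dx_{(b)} ∧ dx_{(c)} with (a < b < c) sorted:
  d(z*(2*y + 3*z)) includes (∂/∂z)(z*(2*y + 3*z)) dz = (2*y + 6*z) dz, which multiplied by dx ∧ dy gives (2*y + 6*z) dx ∧ dy ∧ dz
  d(2*x*y + z^2) includes (∂/∂x)(2*x*y + z^2) dx = (2*y) dx, which multiplied by dy ∧ dz gives (2*y) dx ∧ dy ∧ dz
Collecting like 3-forms: d(omega) = (4*y + 6*z) dx ∧ dy ∧ dz.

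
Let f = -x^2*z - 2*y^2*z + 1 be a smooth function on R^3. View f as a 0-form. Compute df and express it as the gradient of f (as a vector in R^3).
df = (-2*x*z) dx + (-4*y*z) dy + (-x^2 - 2*y^2) dz; grad f = (-2*x*z, -4*y*z, -x^2 - 2*y^2)

For a 0-form f, d f = (∂f/∂x) dx + (∂f/∂y) dy + (∂f/∂z) dz. The components of the vector representation are exactly the entries of grad f in Cartesian coordinates:
  ∂f/∂x = -2*x*z
  ∂f/∂y = -4*y*z
  ∂f/∂z = -x^2 - 2*y^2.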